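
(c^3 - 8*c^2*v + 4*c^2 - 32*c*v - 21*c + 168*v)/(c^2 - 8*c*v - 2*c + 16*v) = (c^2 + 4*c - 21)/(c - 2)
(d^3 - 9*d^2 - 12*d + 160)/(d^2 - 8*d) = d - 1 - 20/d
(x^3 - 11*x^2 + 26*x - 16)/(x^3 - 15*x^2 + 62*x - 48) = (x - 2)/(x - 6)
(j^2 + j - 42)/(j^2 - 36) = (j + 7)/(j + 6)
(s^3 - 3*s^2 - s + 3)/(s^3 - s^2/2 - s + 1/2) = 2*(s - 3)/(2*s - 1)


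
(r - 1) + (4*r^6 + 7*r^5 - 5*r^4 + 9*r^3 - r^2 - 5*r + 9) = 4*r^6 + 7*r^5 - 5*r^4 + 9*r^3 - r^2 - 4*r + 8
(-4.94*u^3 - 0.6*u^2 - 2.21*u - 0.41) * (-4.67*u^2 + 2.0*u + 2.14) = 23.0698*u^5 - 7.078*u^4 - 1.4509*u^3 - 3.7893*u^2 - 5.5494*u - 0.8774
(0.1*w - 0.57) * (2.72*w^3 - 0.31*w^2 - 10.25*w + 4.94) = 0.272*w^4 - 1.5814*w^3 - 0.8483*w^2 + 6.3365*w - 2.8158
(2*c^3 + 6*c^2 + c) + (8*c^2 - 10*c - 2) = 2*c^3 + 14*c^2 - 9*c - 2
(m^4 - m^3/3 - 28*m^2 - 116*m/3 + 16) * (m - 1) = m^5 - 4*m^4/3 - 83*m^3/3 - 32*m^2/3 + 164*m/3 - 16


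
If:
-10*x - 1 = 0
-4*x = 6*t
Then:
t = 1/15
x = -1/10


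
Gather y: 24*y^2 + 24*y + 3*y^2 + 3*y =27*y^2 + 27*y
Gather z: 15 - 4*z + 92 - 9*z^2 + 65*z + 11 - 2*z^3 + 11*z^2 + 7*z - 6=-2*z^3 + 2*z^2 + 68*z + 112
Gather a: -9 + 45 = 36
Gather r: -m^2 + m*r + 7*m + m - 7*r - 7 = -m^2 + 8*m + r*(m - 7) - 7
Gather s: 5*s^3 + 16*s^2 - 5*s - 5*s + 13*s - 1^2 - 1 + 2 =5*s^3 + 16*s^2 + 3*s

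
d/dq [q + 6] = 1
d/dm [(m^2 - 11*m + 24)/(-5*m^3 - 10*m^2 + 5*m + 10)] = (m^4 - 22*m^3 + 51*m^2 + 100*m - 46)/(5*(m^6 + 4*m^5 + 2*m^4 - 8*m^3 - 7*m^2 + 4*m + 4))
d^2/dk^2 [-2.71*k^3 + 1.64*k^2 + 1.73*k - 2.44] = 3.28 - 16.26*k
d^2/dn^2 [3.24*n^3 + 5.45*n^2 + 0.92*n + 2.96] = 19.44*n + 10.9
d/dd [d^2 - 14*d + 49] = 2*d - 14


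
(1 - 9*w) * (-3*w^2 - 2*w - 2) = 27*w^3 + 15*w^2 + 16*w - 2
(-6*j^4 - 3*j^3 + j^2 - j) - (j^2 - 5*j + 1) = -6*j^4 - 3*j^3 + 4*j - 1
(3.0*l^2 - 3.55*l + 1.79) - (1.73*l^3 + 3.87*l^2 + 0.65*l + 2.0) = -1.73*l^3 - 0.87*l^2 - 4.2*l - 0.21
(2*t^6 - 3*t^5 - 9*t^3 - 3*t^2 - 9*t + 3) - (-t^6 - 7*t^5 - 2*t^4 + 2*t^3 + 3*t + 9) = 3*t^6 + 4*t^5 + 2*t^4 - 11*t^3 - 3*t^2 - 12*t - 6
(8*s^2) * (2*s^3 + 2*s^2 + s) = 16*s^5 + 16*s^4 + 8*s^3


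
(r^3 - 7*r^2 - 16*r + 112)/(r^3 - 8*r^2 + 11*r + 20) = (r^2 - 3*r - 28)/(r^2 - 4*r - 5)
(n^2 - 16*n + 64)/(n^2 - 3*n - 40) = (n - 8)/(n + 5)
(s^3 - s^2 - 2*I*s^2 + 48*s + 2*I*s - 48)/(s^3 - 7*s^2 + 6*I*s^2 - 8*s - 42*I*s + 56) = (s^3 - s^2*(1 + 2*I) + 2*s*(24 + I) - 48)/(s^3 + s^2*(-7 + 6*I) - 2*s*(4 + 21*I) + 56)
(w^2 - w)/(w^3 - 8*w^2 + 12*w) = (w - 1)/(w^2 - 8*w + 12)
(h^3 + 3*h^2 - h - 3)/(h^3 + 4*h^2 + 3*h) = (h - 1)/h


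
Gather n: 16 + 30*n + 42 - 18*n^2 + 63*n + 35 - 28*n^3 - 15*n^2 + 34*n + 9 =-28*n^3 - 33*n^2 + 127*n + 102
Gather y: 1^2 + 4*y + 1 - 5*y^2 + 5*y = -5*y^2 + 9*y + 2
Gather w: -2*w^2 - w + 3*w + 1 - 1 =-2*w^2 + 2*w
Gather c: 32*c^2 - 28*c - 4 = 32*c^2 - 28*c - 4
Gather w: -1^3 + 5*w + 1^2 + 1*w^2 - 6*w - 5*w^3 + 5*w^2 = -5*w^3 + 6*w^2 - w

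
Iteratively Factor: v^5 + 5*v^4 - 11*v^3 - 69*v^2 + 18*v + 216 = (v + 4)*(v^4 + v^3 - 15*v^2 - 9*v + 54) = (v + 3)*(v + 4)*(v^3 - 2*v^2 - 9*v + 18) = (v - 3)*(v + 3)*(v + 4)*(v^2 + v - 6) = (v - 3)*(v - 2)*(v + 3)*(v + 4)*(v + 3)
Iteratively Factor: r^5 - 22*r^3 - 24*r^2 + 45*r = (r - 1)*(r^4 + r^3 - 21*r^2 - 45*r) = (r - 1)*(r + 3)*(r^3 - 2*r^2 - 15*r) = (r - 1)*(r + 3)^2*(r^2 - 5*r) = (r - 5)*(r - 1)*(r + 3)^2*(r)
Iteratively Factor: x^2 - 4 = (x - 2)*(x + 2)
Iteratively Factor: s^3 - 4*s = (s)*(s^2 - 4) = s*(s - 2)*(s + 2)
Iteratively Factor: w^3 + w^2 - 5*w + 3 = (w + 3)*(w^2 - 2*w + 1) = (w - 1)*(w + 3)*(w - 1)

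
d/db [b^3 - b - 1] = 3*b^2 - 1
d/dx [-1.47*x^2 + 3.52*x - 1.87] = 3.52 - 2.94*x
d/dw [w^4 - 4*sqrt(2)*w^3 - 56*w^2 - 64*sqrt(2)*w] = 4*w^3 - 12*sqrt(2)*w^2 - 112*w - 64*sqrt(2)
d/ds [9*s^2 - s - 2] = 18*s - 1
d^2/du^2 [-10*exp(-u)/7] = -10*exp(-u)/7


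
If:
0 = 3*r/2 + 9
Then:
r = -6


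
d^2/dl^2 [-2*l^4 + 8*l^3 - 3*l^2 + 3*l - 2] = -24*l^2 + 48*l - 6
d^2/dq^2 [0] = 0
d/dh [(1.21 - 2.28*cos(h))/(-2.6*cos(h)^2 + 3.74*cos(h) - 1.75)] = (5.928*cos(h)^2 - 6.292*cos(h) + 0.535400000000001)*sin(h)/(6.76*cos(h)^4 - 19.448*cos(h)^3 + 23.0876*cos(h)^2 - 13.09*cos(h) + 3.0625)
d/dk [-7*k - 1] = -7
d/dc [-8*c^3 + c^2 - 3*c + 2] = -24*c^2 + 2*c - 3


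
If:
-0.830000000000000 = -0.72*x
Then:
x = 1.15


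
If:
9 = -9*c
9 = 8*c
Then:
No Solution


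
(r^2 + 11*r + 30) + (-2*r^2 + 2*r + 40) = -r^2 + 13*r + 70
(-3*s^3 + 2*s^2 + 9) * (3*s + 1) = -9*s^4 + 3*s^3 + 2*s^2 + 27*s + 9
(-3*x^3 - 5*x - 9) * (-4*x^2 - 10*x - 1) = 12*x^5 + 30*x^4 + 23*x^3 + 86*x^2 + 95*x + 9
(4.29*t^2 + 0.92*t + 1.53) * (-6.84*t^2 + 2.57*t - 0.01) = -29.3436*t^4 + 4.7325*t^3 - 8.1437*t^2 + 3.9229*t - 0.0153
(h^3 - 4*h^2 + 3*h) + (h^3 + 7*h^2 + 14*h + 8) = 2*h^3 + 3*h^2 + 17*h + 8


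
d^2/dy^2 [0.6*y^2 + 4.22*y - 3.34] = 1.20000000000000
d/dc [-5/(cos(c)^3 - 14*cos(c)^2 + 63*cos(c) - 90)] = 5*(-3*cos(c)^2 + 28*cos(c) - 63)*sin(c)/(cos(c)^3 - 14*cos(c)^2 + 63*cos(c) - 90)^2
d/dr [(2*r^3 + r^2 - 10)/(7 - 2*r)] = 2*(-4*r^3 + 20*r^2 + 7*r - 10)/(4*r^2 - 28*r + 49)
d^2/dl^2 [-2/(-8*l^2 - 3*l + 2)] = 4*(-64*l^2 - 24*l + (16*l + 3)^2 + 16)/(8*l^2 + 3*l - 2)^3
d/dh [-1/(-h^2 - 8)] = -2*h/(h^2 + 8)^2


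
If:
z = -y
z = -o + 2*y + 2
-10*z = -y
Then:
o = 2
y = 0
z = 0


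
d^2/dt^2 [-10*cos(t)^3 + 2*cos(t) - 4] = 2*(14 - 45*sin(t)^2)*cos(t)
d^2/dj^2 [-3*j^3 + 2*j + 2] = -18*j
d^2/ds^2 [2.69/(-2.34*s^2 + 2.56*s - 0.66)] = (29.458728*s^2 - 32.228352*s - 2.69*(4.68*s - 2.56)*(9.36*s - 5.12) + 8.308872)/(2.34*s^2 - 2.56*s + 0.66)^3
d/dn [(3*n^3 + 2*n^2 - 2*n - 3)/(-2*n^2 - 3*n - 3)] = (-6*n^4 - 18*n^3 - 37*n^2 - 24*n - 3)/(4*n^4 + 12*n^3 + 21*n^2 + 18*n + 9)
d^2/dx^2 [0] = 0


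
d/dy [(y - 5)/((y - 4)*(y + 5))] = (-y^2 + 10*y - 15)/(y^4 + 2*y^3 - 39*y^2 - 40*y + 400)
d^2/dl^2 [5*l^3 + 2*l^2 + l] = 30*l + 4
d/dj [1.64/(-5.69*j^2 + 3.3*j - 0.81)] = (18.6632*j - 5.412)/(5.69*j^2 - 3.3*j + 0.81)^2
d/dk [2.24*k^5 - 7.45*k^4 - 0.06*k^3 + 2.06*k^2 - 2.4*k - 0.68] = 11.2*k^4 - 29.8*k^3 - 0.18*k^2 + 4.12*k - 2.4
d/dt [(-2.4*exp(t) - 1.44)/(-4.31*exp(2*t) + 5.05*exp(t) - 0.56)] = (-10.344*exp(2*t) - 12.4128*exp(t) + 8.616)*exp(t)/(18.5761*exp(4*t) - 43.531*exp(3*t) + 30.3297*exp(2*t) - 5.656*exp(t) + 0.3136)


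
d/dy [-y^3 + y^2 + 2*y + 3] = -3*y^2 + 2*y + 2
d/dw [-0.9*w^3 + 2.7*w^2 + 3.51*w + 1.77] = -2.7*w^2 + 5.4*w + 3.51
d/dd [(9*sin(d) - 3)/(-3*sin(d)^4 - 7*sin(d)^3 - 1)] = 9*(9*sin(d)^4 + 10*sin(d)^3 - 7*sin(d)^2 - 1)*cos(d)/(3*sin(d)^4 + 7*sin(d)^3 + 1)^2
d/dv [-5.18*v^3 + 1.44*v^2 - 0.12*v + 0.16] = -15.54*v^2 + 2.88*v - 0.12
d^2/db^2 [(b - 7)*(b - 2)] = 2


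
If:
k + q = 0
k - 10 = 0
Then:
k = 10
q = -10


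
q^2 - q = q*(q - 1)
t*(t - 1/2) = t^2 - t/2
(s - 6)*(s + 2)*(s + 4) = s^3 - 28*s - 48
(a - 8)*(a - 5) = a^2 - 13*a + 40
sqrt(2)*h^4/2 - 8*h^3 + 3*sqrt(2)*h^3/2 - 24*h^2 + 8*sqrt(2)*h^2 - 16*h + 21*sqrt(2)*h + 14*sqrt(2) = (h + 1)*(h - 7*sqrt(2))*(h - sqrt(2))*(sqrt(2)*h/2 + sqrt(2))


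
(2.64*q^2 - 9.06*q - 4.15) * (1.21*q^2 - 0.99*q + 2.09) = 3.1944*q^4 - 13.5762*q^3 + 9.4655*q^2 - 14.8269*q - 8.6735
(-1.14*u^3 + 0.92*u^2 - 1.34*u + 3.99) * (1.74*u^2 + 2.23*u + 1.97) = -1.9836*u^5 - 0.9414*u^4 - 2.5258*u^3 + 5.7668*u^2 + 6.2579*u + 7.8603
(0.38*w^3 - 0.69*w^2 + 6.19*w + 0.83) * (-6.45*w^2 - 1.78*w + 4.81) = -2.451*w^5 + 3.7741*w^4 - 36.8695*w^3 - 19.6906*w^2 + 28.2965*w + 3.9923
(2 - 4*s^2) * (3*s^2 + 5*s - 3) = -12*s^4 - 20*s^3 + 18*s^2 + 10*s - 6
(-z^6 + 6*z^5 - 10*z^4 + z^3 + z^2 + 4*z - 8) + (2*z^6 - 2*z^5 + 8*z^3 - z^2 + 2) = z^6 + 4*z^5 - 10*z^4 + 9*z^3 + 4*z - 6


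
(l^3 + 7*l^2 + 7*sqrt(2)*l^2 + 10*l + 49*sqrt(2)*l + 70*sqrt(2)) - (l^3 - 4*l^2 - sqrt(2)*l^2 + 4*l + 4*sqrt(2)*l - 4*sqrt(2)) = 11*l^2 + 8*sqrt(2)*l^2 + 6*l + 45*sqrt(2)*l + 74*sqrt(2)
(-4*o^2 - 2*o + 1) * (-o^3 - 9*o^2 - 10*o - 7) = 4*o^5 + 38*o^4 + 57*o^3 + 39*o^2 + 4*o - 7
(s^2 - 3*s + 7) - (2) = s^2 - 3*s + 5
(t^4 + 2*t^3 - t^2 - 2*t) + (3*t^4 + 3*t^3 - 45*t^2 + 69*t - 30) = 4*t^4 + 5*t^3 - 46*t^2 + 67*t - 30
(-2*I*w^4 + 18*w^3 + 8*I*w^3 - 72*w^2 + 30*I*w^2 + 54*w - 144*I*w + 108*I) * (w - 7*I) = -2*I*w^5 + 4*w^4 + 8*I*w^4 - 16*w^3 - 96*I*w^3 + 264*w^2 + 360*I*w^2 - 1008*w - 270*I*w + 756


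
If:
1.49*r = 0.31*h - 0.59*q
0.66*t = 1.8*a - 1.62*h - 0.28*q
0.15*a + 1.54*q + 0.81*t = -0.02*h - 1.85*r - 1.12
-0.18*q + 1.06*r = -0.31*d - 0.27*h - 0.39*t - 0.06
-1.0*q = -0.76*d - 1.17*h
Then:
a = -3.21018039621465*t - 2.0546824957763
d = 8.86541779613542*t + 3.75607255150683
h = -4.27443295348326*t - 2.30936574828404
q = 1.73663096948751*t + 0.152657213652866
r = -1.57697079703184*t - 0.540920226861237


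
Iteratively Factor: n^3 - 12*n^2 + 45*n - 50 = (n - 2)*(n^2 - 10*n + 25) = (n - 5)*(n - 2)*(n - 5)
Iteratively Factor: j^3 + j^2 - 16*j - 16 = (j + 4)*(j^2 - 3*j - 4) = (j - 4)*(j + 4)*(j + 1)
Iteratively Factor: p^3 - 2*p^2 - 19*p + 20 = (p - 1)*(p^2 - p - 20) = (p - 5)*(p - 1)*(p + 4)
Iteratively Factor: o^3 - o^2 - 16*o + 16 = (o - 1)*(o^2 - 16) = (o - 4)*(o - 1)*(o + 4)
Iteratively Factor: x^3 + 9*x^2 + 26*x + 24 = (x + 4)*(x^2 + 5*x + 6) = (x + 3)*(x + 4)*(x + 2)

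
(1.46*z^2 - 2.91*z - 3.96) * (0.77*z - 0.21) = 1.1242*z^3 - 2.5473*z^2 - 2.4381*z + 0.8316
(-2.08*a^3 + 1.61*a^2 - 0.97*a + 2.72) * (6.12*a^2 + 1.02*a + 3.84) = -12.7296*a^5 + 7.7316*a^4 - 12.2814*a^3 + 21.8394*a^2 - 0.950399999999999*a + 10.4448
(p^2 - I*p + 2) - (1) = p^2 - I*p + 1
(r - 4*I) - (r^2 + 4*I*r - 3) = -r^2 + r - 4*I*r + 3 - 4*I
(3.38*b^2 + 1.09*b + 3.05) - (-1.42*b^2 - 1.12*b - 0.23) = 4.8*b^2 + 2.21*b + 3.28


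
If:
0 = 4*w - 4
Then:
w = 1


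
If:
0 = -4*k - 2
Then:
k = -1/2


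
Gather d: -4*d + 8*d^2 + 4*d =8*d^2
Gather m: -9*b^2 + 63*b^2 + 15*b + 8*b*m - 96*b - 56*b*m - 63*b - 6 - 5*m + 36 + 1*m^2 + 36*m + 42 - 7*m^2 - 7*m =54*b^2 - 144*b - 6*m^2 + m*(24 - 48*b) + 72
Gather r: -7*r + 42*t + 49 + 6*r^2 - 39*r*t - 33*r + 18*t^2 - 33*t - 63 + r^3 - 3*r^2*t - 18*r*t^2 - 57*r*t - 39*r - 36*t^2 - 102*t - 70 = r^3 + r^2*(6 - 3*t) + r*(-18*t^2 - 96*t - 79) - 18*t^2 - 93*t - 84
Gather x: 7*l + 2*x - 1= 7*l + 2*x - 1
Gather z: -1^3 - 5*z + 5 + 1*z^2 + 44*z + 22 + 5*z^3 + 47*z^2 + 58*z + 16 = 5*z^3 + 48*z^2 + 97*z + 42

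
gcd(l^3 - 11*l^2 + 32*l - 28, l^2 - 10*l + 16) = l - 2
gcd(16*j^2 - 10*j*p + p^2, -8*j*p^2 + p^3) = -8*j + p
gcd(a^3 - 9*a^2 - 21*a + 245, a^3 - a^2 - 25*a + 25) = a + 5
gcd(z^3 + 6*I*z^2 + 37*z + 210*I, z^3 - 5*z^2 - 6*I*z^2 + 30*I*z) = z - 6*I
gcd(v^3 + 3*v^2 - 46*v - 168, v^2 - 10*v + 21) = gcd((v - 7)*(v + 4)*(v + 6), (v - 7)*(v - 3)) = v - 7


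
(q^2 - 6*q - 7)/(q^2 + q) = (q - 7)/q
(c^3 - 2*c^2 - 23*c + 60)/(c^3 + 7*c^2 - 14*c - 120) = (c - 3)/(c + 6)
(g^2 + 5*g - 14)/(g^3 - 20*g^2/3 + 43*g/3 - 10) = 3*(g + 7)/(3*g^2 - 14*g + 15)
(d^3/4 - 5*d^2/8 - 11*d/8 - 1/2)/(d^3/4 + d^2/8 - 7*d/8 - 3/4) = (2*d^2 - 7*d - 4)/(2*d^2 - d - 6)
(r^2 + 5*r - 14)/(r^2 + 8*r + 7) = (r - 2)/(r + 1)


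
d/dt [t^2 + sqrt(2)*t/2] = 2*t + sqrt(2)/2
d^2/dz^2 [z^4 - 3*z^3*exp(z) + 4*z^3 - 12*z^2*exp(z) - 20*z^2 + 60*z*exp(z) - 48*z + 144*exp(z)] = -3*z^3*exp(z) - 30*z^2*exp(z) + 12*z^2 - 6*z*exp(z) + 24*z + 240*exp(z) - 40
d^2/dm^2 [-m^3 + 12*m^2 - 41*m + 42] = 24 - 6*m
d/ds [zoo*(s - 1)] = zoo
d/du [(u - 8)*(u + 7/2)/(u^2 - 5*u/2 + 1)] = 2*(4*u^2 + 116*u - 149)/(4*u^4 - 20*u^3 + 33*u^2 - 20*u + 4)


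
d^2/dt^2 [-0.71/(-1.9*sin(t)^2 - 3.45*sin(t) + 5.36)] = (-10.2524*sin(t)^4 - 13.96215*sin(t)^3 - 21.994735*sin(t)^2 + 14.79498*sin(t) + 31.36283)/(1.9*sin(t)^2 + 3.45*sin(t) - 5.36)^3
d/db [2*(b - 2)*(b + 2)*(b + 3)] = 6*b^2 + 12*b - 8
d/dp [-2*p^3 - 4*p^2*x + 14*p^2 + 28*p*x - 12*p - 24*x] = -6*p^2 - 8*p*x + 28*p + 28*x - 12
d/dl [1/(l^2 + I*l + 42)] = (-2*l - I)/(l^2 + I*l + 42)^2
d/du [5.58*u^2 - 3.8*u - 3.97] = 11.16*u - 3.8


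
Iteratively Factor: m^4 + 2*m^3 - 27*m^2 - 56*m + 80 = (m - 1)*(m^3 + 3*m^2 - 24*m - 80) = (m - 1)*(m + 4)*(m^2 - m - 20) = (m - 1)*(m + 4)^2*(m - 5)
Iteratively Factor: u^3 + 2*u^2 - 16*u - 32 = (u + 2)*(u^2 - 16) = (u - 4)*(u + 2)*(u + 4)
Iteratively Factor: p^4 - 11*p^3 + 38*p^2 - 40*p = (p)*(p^3 - 11*p^2 + 38*p - 40) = p*(p - 5)*(p^2 - 6*p + 8) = p*(p - 5)*(p - 4)*(p - 2)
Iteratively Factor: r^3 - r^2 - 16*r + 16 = (r + 4)*(r^2 - 5*r + 4) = (r - 1)*(r + 4)*(r - 4)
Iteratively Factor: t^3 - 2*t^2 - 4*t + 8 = (t + 2)*(t^2 - 4*t + 4) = (t - 2)*(t + 2)*(t - 2)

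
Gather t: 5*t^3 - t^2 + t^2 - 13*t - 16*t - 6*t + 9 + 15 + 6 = 5*t^3 - 35*t + 30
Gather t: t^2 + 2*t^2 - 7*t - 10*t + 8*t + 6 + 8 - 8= 3*t^2 - 9*t + 6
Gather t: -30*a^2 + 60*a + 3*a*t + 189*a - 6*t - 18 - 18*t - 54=-30*a^2 + 249*a + t*(3*a - 24) - 72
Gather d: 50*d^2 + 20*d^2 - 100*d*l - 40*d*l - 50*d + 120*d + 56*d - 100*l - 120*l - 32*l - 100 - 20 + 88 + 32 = 70*d^2 + d*(126 - 140*l) - 252*l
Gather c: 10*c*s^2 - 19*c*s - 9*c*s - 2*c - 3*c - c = c*(10*s^2 - 28*s - 6)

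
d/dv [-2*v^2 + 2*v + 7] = 2 - 4*v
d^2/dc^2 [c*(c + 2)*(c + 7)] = 6*c + 18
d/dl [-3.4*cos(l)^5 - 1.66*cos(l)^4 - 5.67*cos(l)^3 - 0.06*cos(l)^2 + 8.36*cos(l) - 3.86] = (17.0*cos(l)^4 + 6.64*cos(l)^3 + 17.01*cos(l)^2 + 0.12*cos(l) - 8.36)*sin(l)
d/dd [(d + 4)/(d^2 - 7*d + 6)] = (d^2 - 7*d - (d + 4)*(2*d - 7) + 6)/(d^2 - 7*d + 6)^2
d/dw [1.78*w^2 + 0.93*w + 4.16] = 3.56*w + 0.93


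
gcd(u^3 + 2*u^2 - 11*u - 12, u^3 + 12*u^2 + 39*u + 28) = u^2 + 5*u + 4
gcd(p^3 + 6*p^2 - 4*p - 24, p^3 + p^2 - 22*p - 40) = p + 2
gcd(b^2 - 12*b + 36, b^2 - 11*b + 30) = b - 6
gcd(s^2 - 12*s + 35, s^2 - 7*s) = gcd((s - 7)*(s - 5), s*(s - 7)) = s - 7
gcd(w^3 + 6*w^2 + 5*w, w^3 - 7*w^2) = w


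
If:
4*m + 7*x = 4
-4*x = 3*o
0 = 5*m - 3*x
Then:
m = 12/47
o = -80/141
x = 20/47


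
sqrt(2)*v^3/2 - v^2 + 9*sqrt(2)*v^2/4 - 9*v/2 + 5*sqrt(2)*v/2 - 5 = (v + 5/2)*(v - sqrt(2))*(sqrt(2)*v/2 + sqrt(2))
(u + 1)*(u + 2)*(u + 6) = u^3 + 9*u^2 + 20*u + 12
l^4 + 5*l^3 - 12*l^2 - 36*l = l*(l - 3)*(l + 2)*(l + 6)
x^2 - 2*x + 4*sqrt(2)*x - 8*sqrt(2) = (x - 2)*(x + 4*sqrt(2))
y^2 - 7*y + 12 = (y - 4)*(y - 3)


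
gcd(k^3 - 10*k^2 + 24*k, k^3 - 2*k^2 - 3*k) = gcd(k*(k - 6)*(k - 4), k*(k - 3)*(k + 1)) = k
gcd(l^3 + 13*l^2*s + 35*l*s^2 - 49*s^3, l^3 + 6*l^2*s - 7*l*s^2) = -l^2 - 6*l*s + 7*s^2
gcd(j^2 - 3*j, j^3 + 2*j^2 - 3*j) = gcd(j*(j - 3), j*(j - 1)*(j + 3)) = j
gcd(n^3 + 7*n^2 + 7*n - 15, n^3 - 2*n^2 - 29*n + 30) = n^2 + 4*n - 5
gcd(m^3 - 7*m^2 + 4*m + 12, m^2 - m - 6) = 1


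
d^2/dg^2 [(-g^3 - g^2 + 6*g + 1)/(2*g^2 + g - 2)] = 2*(21*g^3 + 6*g^2 + 66*g + 13)/(8*g^6 + 12*g^5 - 18*g^4 - 23*g^3 + 18*g^2 + 12*g - 8)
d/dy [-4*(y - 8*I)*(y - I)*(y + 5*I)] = -12*y^2 + 32*I*y - 148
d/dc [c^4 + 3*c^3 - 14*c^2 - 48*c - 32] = 4*c^3 + 9*c^2 - 28*c - 48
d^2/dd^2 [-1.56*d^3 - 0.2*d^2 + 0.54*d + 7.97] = -9.36*d - 0.4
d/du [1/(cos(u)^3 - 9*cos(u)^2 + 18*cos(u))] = 3*(sin(u) + 6*sin(u)/cos(u)^2 - 6*tan(u))/((cos(u) - 6)^2*(cos(u) - 3)^2)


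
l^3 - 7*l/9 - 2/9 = (l - 1)*(l + 1/3)*(l + 2/3)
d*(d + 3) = d^2 + 3*d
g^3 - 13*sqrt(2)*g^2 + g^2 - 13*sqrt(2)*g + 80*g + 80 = (g + 1)*(g - 8*sqrt(2))*(g - 5*sqrt(2))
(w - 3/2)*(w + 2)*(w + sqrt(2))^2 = w^4 + w^3/2 + 2*sqrt(2)*w^3 - w^2 + sqrt(2)*w^2 - 6*sqrt(2)*w + w - 6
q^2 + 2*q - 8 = (q - 2)*(q + 4)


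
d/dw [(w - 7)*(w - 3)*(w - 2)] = 3*w^2 - 24*w + 41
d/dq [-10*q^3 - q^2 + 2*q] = -30*q^2 - 2*q + 2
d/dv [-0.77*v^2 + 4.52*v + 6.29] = 4.52 - 1.54*v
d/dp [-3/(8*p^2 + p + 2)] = 3*(16*p + 1)/(8*p^2 + p + 2)^2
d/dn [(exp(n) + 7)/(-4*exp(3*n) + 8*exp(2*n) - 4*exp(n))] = (2*exp(2*n) + 21*exp(n) - 7)*exp(-n)/(4*(exp(3*n) - 3*exp(2*n) + 3*exp(n) - 1))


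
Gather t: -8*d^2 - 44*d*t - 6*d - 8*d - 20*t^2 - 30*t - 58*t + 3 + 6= -8*d^2 - 14*d - 20*t^2 + t*(-44*d - 88) + 9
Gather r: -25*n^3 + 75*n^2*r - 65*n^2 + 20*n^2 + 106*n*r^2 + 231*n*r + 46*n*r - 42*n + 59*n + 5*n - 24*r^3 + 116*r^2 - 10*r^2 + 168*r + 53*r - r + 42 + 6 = -25*n^3 - 45*n^2 + 22*n - 24*r^3 + r^2*(106*n + 106) + r*(75*n^2 + 277*n + 220) + 48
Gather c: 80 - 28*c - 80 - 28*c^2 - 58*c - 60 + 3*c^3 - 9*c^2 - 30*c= 3*c^3 - 37*c^2 - 116*c - 60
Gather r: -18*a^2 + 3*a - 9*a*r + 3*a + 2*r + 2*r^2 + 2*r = -18*a^2 + 6*a + 2*r^2 + r*(4 - 9*a)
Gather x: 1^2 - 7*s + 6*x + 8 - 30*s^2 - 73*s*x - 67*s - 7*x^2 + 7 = -30*s^2 - 74*s - 7*x^2 + x*(6 - 73*s) + 16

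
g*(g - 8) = g^2 - 8*g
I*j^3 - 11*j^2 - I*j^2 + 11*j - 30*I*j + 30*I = (j + 5*I)*(j + 6*I)*(I*j - I)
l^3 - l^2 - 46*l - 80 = (l - 8)*(l + 2)*(l + 5)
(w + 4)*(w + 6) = w^2 + 10*w + 24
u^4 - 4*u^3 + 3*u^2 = u^2*(u - 3)*(u - 1)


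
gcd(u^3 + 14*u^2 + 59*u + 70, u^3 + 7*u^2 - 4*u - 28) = u^2 + 9*u + 14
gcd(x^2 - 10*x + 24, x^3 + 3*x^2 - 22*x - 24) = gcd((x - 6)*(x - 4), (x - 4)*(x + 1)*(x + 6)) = x - 4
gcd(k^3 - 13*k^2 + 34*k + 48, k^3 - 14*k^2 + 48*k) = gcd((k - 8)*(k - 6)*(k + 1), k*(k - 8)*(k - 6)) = k^2 - 14*k + 48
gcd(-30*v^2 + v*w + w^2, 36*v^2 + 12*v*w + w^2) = 6*v + w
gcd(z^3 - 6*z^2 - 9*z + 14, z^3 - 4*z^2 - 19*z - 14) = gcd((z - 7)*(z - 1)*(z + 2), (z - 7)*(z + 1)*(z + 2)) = z^2 - 5*z - 14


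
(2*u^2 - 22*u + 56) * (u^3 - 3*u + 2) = 2*u^5 - 22*u^4 + 50*u^3 + 70*u^2 - 212*u + 112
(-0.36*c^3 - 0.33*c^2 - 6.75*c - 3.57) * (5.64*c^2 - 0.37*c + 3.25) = -2.0304*c^5 - 1.728*c^4 - 39.1179*c^3 - 18.7098*c^2 - 20.6166*c - 11.6025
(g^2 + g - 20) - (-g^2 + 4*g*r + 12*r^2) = 2*g^2 - 4*g*r + g - 12*r^2 - 20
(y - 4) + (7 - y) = 3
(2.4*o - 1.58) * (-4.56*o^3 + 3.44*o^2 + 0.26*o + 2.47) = -10.944*o^4 + 15.4608*o^3 - 4.8112*o^2 + 5.5172*o - 3.9026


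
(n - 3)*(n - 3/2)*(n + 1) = n^3 - 7*n^2/2 + 9/2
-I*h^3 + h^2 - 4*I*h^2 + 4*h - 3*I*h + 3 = (h + 1)*(h + 3)*(-I*h + 1)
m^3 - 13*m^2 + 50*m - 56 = (m - 7)*(m - 4)*(m - 2)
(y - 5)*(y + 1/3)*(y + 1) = y^3 - 11*y^2/3 - 19*y/3 - 5/3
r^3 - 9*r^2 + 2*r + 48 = (r - 8)*(r - 3)*(r + 2)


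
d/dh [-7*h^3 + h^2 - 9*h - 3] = -21*h^2 + 2*h - 9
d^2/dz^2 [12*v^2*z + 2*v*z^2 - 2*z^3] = 4*v - 12*z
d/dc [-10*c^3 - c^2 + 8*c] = -30*c^2 - 2*c + 8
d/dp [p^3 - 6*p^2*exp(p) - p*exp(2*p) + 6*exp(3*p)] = -6*p^2*exp(p) + 3*p^2 - 2*p*exp(2*p) - 12*p*exp(p) + 18*exp(3*p) - exp(2*p)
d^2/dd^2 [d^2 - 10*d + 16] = 2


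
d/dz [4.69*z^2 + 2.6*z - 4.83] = 9.38*z + 2.6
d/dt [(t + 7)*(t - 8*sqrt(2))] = 2*t - 8*sqrt(2) + 7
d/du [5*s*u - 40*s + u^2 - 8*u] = 5*s + 2*u - 8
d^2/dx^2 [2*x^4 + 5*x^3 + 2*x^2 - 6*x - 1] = 24*x^2 + 30*x + 4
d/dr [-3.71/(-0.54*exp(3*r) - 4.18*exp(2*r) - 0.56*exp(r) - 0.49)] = (-6.0102*exp(2*r) - 31.0156*exp(r) - 2.0776)*exp(r)/(0.54*exp(3*r) + 4.18*exp(2*r) + 0.56*exp(r) + 0.49)^2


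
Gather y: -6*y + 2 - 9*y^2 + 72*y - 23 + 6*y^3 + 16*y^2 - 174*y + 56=6*y^3 + 7*y^2 - 108*y + 35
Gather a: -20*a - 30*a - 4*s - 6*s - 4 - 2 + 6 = -50*a - 10*s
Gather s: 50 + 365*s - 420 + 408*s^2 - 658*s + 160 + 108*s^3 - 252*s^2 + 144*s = 108*s^3 + 156*s^2 - 149*s - 210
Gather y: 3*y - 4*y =-y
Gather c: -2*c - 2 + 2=-2*c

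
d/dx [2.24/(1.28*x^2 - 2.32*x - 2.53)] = (5.1968 - 5.7344*x)/(-1.28*x^2 + 2.32*x + 2.53)^2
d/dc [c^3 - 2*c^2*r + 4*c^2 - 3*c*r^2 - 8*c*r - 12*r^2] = 3*c^2 - 4*c*r + 8*c - 3*r^2 - 8*r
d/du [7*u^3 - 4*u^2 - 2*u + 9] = 21*u^2 - 8*u - 2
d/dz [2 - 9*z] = -9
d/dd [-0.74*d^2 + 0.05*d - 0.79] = 0.05 - 1.48*d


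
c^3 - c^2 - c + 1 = (c - 1)^2*(c + 1)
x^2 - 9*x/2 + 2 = (x - 4)*(x - 1/2)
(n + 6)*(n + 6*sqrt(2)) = n^2 + 6*n + 6*sqrt(2)*n + 36*sqrt(2)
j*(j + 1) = j^2 + j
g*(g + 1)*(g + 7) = g^3 + 8*g^2 + 7*g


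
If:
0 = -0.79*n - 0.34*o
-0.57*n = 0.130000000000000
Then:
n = -0.23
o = 0.53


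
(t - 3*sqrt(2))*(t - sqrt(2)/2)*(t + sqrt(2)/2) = t^3 - 3*sqrt(2)*t^2 - t/2 + 3*sqrt(2)/2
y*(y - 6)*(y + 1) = y^3 - 5*y^2 - 6*y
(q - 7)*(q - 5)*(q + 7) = q^3 - 5*q^2 - 49*q + 245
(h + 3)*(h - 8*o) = h^2 - 8*h*o + 3*h - 24*o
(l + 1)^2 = l^2 + 2*l + 1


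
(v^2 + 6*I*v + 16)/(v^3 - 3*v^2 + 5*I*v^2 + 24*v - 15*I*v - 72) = (v - 2*I)/(v^2 - 3*v*(1 + I) + 9*I)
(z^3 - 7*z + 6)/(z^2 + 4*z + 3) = (z^2 - 3*z + 2)/(z + 1)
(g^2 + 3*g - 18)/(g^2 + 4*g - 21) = (g + 6)/(g + 7)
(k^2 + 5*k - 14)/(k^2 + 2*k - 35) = (k - 2)/(k - 5)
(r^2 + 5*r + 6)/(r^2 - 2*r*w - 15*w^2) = (r^2 + 5*r + 6)/(r^2 - 2*r*w - 15*w^2)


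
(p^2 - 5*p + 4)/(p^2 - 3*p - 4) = (p - 1)/(p + 1)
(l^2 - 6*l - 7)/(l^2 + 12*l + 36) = (l^2 - 6*l - 7)/(l^2 + 12*l + 36)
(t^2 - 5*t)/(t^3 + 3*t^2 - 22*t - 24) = t*(t - 5)/(t^3 + 3*t^2 - 22*t - 24)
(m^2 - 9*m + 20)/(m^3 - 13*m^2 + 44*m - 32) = (m - 5)/(m^2 - 9*m + 8)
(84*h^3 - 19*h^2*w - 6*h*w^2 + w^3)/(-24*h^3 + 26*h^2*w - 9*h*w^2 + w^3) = (-28*h^2 - 3*h*w + w^2)/(8*h^2 - 6*h*w + w^2)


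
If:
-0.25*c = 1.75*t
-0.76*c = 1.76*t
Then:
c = 0.00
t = 0.00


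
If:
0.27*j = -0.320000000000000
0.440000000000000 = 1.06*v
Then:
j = -1.19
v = 0.42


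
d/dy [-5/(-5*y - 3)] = -25/(5*y + 3)^2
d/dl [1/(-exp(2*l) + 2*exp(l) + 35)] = 2*(exp(l) - 1)*exp(l)/(-exp(2*l) + 2*exp(l) + 35)^2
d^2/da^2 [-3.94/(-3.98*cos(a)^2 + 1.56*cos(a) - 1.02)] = (-249.644704*(1 - cos(a)^2)^2 + 73.388016*cos(a)^3 - 70.43144*cos(a)^2 - 153.04536*cos(a) + 236.831824)/(3.98*cos(a)^2 - 1.56*cos(a) + 1.02)^3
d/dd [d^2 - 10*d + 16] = 2*d - 10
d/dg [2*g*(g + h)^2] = 2*(g + h)*(3*g + h)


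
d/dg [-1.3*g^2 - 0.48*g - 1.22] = -2.6*g - 0.48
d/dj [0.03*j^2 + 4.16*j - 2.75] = 0.06*j + 4.16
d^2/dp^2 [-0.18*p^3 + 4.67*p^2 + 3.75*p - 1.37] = 9.34 - 1.08*p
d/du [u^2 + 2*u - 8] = 2*u + 2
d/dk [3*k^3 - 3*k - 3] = 9*k^2 - 3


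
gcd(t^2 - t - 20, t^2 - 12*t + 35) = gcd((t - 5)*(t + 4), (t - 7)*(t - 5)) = t - 5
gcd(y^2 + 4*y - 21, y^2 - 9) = y - 3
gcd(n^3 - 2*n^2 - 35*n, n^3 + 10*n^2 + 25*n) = n^2 + 5*n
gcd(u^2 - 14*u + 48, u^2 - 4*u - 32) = u - 8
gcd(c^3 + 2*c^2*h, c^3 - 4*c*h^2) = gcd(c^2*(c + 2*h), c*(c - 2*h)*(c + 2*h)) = c^2 + 2*c*h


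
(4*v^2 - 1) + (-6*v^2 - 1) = -2*v^2 - 2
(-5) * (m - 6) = 30 - 5*m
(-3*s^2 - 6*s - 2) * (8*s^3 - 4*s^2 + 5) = -24*s^5 - 36*s^4 + 8*s^3 - 7*s^2 - 30*s - 10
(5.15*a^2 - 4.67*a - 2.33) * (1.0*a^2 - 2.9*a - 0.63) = 5.15*a^4 - 19.605*a^3 + 7.9685*a^2 + 9.6991*a + 1.4679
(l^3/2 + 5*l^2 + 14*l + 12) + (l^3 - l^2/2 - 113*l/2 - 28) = 3*l^3/2 + 9*l^2/2 - 85*l/2 - 16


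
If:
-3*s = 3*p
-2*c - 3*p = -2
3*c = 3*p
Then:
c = 2/5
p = 2/5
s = -2/5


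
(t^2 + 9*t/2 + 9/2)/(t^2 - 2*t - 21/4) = 2*(t + 3)/(2*t - 7)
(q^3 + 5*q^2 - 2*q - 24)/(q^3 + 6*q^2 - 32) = (q + 3)/(q + 4)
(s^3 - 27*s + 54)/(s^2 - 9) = (s^2 + 3*s - 18)/(s + 3)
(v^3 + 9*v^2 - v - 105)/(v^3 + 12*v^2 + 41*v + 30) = (v^2 + 4*v - 21)/(v^2 + 7*v + 6)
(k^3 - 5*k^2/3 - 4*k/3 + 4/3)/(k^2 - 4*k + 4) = (3*k^2 + k - 2)/(3*(k - 2))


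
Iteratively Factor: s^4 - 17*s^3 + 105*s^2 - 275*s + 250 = (s - 5)*(s^3 - 12*s^2 + 45*s - 50) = (s - 5)*(s - 2)*(s^2 - 10*s + 25) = (s - 5)^2*(s - 2)*(s - 5)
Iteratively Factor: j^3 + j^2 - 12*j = (j - 3)*(j^2 + 4*j) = (j - 3)*(j + 4)*(j)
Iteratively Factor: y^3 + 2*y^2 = (y)*(y^2 + 2*y) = y^2*(y + 2)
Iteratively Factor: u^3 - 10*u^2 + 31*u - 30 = (u - 5)*(u^2 - 5*u + 6) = (u - 5)*(u - 2)*(u - 3)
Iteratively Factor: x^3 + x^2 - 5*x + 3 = (x - 1)*(x^2 + 2*x - 3) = (x - 1)*(x + 3)*(x - 1)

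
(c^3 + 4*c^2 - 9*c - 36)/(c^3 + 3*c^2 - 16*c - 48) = (c - 3)/(c - 4)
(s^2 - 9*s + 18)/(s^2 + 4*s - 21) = (s - 6)/(s + 7)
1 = 1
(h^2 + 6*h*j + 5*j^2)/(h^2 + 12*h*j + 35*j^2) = (h + j)/(h + 7*j)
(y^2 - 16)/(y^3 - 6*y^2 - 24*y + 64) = (y - 4)/(y^2 - 10*y + 16)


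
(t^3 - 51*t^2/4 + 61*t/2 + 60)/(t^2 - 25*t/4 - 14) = (4*t^2 - 19*t - 30)/(4*t + 7)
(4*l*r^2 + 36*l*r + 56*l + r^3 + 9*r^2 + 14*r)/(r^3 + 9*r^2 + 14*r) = (4*l + r)/r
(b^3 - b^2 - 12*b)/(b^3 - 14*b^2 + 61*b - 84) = b*(b + 3)/(b^2 - 10*b + 21)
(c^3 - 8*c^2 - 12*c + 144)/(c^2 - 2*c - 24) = c - 6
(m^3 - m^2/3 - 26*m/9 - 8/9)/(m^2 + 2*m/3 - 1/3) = (9*m^3 - 3*m^2 - 26*m - 8)/(3*(3*m^2 + 2*m - 1))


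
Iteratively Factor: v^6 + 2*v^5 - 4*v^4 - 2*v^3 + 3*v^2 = (v)*(v^5 + 2*v^4 - 4*v^3 - 2*v^2 + 3*v) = v*(v + 3)*(v^4 - v^3 - v^2 + v) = v*(v - 1)*(v + 3)*(v^3 - v) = v^2*(v - 1)*(v + 3)*(v^2 - 1) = v^2*(v - 1)^2*(v + 3)*(v + 1)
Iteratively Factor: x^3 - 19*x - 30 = (x - 5)*(x^2 + 5*x + 6) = (x - 5)*(x + 2)*(x + 3)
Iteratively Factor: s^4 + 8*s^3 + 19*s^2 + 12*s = (s + 4)*(s^3 + 4*s^2 + 3*s) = (s + 3)*(s + 4)*(s^2 + s) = (s + 1)*(s + 3)*(s + 4)*(s)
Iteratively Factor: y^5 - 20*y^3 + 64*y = (y + 4)*(y^4 - 4*y^3 - 4*y^2 + 16*y) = y*(y + 4)*(y^3 - 4*y^2 - 4*y + 16) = y*(y - 2)*(y + 4)*(y^2 - 2*y - 8) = y*(y - 4)*(y - 2)*(y + 4)*(y + 2)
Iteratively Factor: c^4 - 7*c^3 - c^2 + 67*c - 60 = (c - 4)*(c^3 - 3*c^2 - 13*c + 15) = (c - 4)*(c + 3)*(c^2 - 6*c + 5) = (c - 4)*(c - 1)*(c + 3)*(c - 5)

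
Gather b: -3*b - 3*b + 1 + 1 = 2 - 6*b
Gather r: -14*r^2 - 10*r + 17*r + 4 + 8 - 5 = -14*r^2 + 7*r + 7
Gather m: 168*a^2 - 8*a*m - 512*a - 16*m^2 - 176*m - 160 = 168*a^2 - 512*a - 16*m^2 + m*(-8*a - 176) - 160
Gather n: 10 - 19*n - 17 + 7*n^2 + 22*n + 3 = 7*n^2 + 3*n - 4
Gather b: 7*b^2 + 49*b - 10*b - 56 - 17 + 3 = 7*b^2 + 39*b - 70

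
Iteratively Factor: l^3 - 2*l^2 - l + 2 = (l + 1)*(l^2 - 3*l + 2) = (l - 1)*(l + 1)*(l - 2)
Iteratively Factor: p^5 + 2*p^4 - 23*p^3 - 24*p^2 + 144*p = (p + 4)*(p^4 - 2*p^3 - 15*p^2 + 36*p) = (p - 3)*(p + 4)*(p^3 + p^2 - 12*p) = p*(p - 3)*(p + 4)*(p^2 + p - 12) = p*(p - 3)^2*(p + 4)*(p + 4)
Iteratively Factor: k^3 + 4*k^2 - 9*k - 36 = (k + 4)*(k^2 - 9) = (k - 3)*(k + 4)*(k + 3)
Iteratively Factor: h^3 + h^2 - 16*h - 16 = (h + 1)*(h^2 - 16) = (h + 1)*(h + 4)*(h - 4)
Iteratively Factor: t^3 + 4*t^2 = (t)*(t^2 + 4*t) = t*(t + 4)*(t)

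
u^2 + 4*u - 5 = (u - 1)*(u + 5)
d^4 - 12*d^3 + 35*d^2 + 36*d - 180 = (d - 6)*(d - 5)*(d - 3)*(d + 2)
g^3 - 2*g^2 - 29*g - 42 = (g - 7)*(g + 2)*(g + 3)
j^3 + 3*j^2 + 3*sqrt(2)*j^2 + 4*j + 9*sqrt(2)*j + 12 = (j + 3)*(j + sqrt(2))*(j + 2*sqrt(2))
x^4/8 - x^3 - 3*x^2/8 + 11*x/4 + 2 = (x/4 + 1/4)*(x/2 + 1/2)*(x - 8)*(x - 2)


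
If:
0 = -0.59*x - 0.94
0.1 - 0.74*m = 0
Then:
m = 0.14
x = -1.59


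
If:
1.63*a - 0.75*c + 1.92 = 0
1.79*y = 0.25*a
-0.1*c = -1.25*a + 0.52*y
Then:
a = 0.27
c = 3.14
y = 0.04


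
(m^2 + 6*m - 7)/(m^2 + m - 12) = (m^2 + 6*m - 7)/(m^2 + m - 12)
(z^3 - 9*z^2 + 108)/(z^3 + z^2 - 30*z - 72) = (z - 6)/(z + 4)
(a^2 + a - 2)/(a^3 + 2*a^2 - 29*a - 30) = (a^2 + a - 2)/(a^3 + 2*a^2 - 29*a - 30)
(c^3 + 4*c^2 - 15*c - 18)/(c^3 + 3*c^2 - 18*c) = (c + 1)/c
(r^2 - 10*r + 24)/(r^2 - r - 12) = (r - 6)/(r + 3)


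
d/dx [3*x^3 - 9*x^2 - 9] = 9*x*(x - 2)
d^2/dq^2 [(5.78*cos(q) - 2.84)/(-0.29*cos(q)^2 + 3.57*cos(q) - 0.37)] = (-0.110521673380726*(1 - cos(q)^2)^2 - 0.010683638534779*cos(q)^5 - 0.0907134095468257*cos(q)^3 + 0.348387962863512*cos(q)^2 + 0.371004050546456*cos(q) - 1.13151881283078)/(-0.0812324929971989*cos(q)^2 + 1.0*cos(q) - 0.103641456582633)^3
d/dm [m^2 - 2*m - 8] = 2*m - 2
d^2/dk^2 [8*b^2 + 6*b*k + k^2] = 2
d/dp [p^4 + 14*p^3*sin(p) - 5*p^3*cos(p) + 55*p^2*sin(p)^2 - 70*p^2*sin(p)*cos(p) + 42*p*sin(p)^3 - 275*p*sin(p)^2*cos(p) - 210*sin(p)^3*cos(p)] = 5*p^3*sin(p) + 14*p^3*cos(p) + 4*p^3 + 140*p^2*sin(p)^2 + 110*p^2*sin(p)*cos(p) + 42*p^2*sin(p) - 15*p^2*cos(p) - 70*p^2 + 825*p*sin(p)^3 + 126*p*sin(p)^2*cos(p) + 110*p*sin(p)^2 - 140*p*sin(p)*cos(p) - 550*p*sin(p) + 840*sin(p)^4 + 42*sin(p)^3 - 275*sin(p)^2*cos(p) - 630*sin(p)^2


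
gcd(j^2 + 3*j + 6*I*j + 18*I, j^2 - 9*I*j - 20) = 1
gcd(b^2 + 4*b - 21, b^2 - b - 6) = b - 3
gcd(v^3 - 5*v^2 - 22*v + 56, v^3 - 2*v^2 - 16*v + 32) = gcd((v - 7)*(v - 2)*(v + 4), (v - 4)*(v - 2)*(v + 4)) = v^2 + 2*v - 8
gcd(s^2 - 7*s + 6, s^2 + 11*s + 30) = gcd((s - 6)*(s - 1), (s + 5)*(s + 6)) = 1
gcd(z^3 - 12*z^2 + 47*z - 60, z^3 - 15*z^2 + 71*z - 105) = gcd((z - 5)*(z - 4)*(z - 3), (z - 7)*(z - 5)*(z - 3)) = z^2 - 8*z + 15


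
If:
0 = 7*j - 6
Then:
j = 6/7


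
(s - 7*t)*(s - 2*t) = s^2 - 9*s*t + 14*t^2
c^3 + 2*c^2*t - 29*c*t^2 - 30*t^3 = (c - 5*t)*(c + t)*(c + 6*t)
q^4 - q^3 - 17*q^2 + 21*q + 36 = (q - 3)^2*(q + 1)*(q + 4)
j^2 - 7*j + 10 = (j - 5)*(j - 2)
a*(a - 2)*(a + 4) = a^3 + 2*a^2 - 8*a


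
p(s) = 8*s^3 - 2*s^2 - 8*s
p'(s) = 24*s^2 - 4*s - 8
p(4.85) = 826.83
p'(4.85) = 537.14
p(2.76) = 130.88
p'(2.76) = 163.78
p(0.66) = -3.85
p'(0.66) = -0.19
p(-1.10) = -4.27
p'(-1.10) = 25.44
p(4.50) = 652.50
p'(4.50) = 460.00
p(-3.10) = -232.75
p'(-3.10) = 235.04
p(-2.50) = -117.50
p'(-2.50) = 152.00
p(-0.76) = 1.41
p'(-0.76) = 8.90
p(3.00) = 174.00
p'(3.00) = 196.00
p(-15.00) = -27330.00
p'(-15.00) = 5452.00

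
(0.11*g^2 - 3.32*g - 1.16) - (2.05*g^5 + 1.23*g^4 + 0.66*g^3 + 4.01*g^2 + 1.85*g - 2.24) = -2.05*g^5 - 1.23*g^4 - 0.66*g^3 - 3.9*g^2 - 5.17*g + 1.08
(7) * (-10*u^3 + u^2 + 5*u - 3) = -70*u^3 + 7*u^2 + 35*u - 21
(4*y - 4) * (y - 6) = 4*y^2 - 28*y + 24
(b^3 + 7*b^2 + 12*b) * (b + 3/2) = b^4 + 17*b^3/2 + 45*b^2/2 + 18*b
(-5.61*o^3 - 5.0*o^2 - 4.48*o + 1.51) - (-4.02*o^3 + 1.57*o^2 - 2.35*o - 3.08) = -1.59*o^3 - 6.57*o^2 - 2.13*o + 4.59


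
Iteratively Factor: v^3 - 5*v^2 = (v - 5)*(v^2) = v*(v - 5)*(v)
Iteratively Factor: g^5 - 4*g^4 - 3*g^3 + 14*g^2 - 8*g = (g + 2)*(g^4 - 6*g^3 + 9*g^2 - 4*g) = (g - 1)*(g + 2)*(g^3 - 5*g^2 + 4*g) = (g - 1)^2*(g + 2)*(g^2 - 4*g) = g*(g - 1)^2*(g + 2)*(g - 4)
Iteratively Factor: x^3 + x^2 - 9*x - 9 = (x - 3)*(x^2 + 4*x + 3) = (x - 3)*(x + 1)*(x + 3)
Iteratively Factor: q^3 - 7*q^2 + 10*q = (q - 5)*(q^2 - 2*q) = (q - 5)*(q - 2)*(q)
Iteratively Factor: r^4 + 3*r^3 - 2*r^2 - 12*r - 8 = (r + 2)*(r^3 + r^2 - 4*r - 4) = (r + 1)*(r + 2)*(r^2 - 4) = (r + 1)*(r + 2)^2*(r - 2)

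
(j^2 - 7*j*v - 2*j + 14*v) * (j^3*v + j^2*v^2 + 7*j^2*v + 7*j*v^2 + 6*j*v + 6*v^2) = j^5*v - 6*j^4*v^2 + 5*j^4*v - 7*j^3*v^3 - 30*j^3*v^2 - 8*j^3*v - 35*j^2*v^3 + 48*j^2*v^2 - 12*j^2*v + 56*j*v^3 + 72*j*v^2 + 84*v^3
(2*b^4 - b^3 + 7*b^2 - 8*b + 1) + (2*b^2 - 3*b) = 2*b^4 - b^3 + 9*b^2 - 11*b + 1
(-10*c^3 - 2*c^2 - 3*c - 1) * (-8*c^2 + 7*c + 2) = 80*c^5 - 54*c^4 - 10*c^3 - 17*c^2 - 13*c - 2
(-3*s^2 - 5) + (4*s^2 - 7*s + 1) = s^2 - 7*s - 4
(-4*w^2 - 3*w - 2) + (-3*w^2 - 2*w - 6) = -7*w^2 - 5*w - 8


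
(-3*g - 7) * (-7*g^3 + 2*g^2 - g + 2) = 21*g^4 + 43*g^3 - 11*g^2 + g - 14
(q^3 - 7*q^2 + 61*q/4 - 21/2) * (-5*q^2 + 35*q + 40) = -5*q^5 + 70*q^4 - 1125*q^3/4 + 1225*q^2/4 + 485*q/2 - 420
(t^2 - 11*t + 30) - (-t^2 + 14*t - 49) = 2*t^2 - 25*t + 79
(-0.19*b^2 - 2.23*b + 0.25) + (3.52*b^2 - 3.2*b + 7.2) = 3.33*b^2 - 5.43*b + 7.45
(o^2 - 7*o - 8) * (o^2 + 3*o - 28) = o^4 - 4*o^3 - 57*o^2 + 172*o + 224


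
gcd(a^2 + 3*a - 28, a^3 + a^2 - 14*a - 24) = a - 4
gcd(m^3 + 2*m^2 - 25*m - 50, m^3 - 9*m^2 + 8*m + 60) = m^2 - 3*m - 10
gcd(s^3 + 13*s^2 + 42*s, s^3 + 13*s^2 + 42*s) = s^3 + 13*s^2 + 42*s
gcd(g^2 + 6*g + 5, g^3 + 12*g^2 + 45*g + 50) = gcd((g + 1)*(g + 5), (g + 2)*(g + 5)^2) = g + 5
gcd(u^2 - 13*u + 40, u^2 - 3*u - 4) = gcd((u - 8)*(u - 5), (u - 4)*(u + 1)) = 1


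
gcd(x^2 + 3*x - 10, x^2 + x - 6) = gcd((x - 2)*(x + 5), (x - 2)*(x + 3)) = x - 2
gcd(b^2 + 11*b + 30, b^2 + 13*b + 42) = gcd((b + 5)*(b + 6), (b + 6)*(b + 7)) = b + 6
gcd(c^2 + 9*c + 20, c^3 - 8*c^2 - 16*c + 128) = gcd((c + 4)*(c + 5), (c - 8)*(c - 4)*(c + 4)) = c + 4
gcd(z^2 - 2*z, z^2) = z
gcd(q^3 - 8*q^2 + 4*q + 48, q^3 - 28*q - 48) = q^2 - 4*q - 12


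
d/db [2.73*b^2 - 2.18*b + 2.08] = 5.46*b - 2.18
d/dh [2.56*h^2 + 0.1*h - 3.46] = 5.12*h + 0.1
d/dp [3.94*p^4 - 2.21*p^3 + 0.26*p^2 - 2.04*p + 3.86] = 15.76*p^3 - 6.63*p^2 + 0.52*p - 2.04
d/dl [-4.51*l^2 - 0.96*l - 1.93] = -9.02*l - 0.96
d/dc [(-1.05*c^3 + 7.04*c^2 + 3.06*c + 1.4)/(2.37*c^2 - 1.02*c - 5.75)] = (-2.4885*c^4 + 2.142*c^3 + 3.6795*c^2 - 87.596*c - 16.167)/(5.6169*c^4 - 4.8348*c^3 - 26.2146*c^2 + 11.73*c + 33.0625)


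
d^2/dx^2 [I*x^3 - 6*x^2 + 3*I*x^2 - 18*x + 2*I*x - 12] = 6*I*x - 12 + 6*I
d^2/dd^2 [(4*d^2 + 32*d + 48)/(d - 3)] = 360/(d^3 - 9*d^2 + 27*d - 27)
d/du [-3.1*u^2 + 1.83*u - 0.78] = 1.83 - 6.2*u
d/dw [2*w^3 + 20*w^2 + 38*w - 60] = 6*w^2 + 40*w + 38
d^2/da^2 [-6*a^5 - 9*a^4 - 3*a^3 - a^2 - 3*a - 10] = -120*a^3 - 108*a^2 - 18*a - 2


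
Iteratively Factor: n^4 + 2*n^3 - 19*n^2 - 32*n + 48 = (n - 4)*(n^3 + 6*n^2 + 5*n - 12) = (n - 4)*(n - 1)*(n^2 + 7*n + 12) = (n - 4)*(n - 1)*(n + 3)*(n + 4)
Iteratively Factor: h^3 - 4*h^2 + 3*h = (h)*(h^2 - 4*h + 3) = h*(h - 3)*(h - 1)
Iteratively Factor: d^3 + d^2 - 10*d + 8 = (d - 2)*(d^2 + 3*d - 4) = (d - 2)*(d - 1)*(d + 4)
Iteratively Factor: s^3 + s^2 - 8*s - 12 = (s + 2)*(s^2 - s - 6) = (s + 2)^2*(s - 3)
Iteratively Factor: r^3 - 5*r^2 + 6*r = (r - 3)*(r^2 - 2*r) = (r - 3)*(r - 2)*(r)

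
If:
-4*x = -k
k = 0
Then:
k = 0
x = 0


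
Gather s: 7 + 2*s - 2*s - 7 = 0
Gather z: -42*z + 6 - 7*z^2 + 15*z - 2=-7*z^2 - 27*z + 4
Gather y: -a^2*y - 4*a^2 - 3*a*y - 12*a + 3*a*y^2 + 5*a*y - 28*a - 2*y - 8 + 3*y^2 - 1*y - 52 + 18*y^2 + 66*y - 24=-4*a^2 - 40*a + y^2*(3*a + 21) + y*(-a^2 + 2*a + 63) - 84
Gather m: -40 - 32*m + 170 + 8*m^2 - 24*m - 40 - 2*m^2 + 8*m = 6*m^2 - 48*m + 90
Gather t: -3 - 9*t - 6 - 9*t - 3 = -18*t - 12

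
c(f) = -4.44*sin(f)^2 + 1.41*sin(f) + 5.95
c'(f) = -8.88*sin(f)*cos(f) + 1.41*cos(f)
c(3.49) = 4.95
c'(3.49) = -4.17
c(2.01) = 3.59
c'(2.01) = 2.82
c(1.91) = 3.33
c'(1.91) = 2.32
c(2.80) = 5.92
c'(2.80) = 1.47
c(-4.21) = 3.78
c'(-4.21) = 3.07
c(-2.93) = 5.46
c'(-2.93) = -3.20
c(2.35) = 4.71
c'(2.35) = 3.45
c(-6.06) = 6.04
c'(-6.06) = -0.54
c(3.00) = 6.06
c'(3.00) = -0.16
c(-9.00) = 4.61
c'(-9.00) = -4.62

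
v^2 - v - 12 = (v - 4)*(v + 3)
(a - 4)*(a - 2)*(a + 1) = a^3 - 5*a^2 + 2*a + 8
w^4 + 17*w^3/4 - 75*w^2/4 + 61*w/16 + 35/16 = (w - 5/2)*(w - 1/2)*(w + 1/4)*(w + 7)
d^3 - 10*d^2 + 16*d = d*(d - 8)*(d - 2)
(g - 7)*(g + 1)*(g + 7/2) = g^3 - 5*g^2/2 - 28*g - 49/2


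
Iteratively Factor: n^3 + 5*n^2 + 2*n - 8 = (n + 2)*(n^2 + 3*n - 4) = (n - 1)*(n + 2)*(n + 4)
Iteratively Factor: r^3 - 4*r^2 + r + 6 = (r - 3)*(r^2 - r - 2) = (r - 3)*(r - 2)*(r + 1)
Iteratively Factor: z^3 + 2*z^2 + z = (z + 1)*(z^2 + z) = (z + 1)^2*(z)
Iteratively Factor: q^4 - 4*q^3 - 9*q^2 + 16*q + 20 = (q + 2)*(q^3 - 6*q^2 + 3*q + 10) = (q - 2)*(q + 2)*(q^2 - 4*q - 5) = (q - 5)*(q - 2)*(q + 2)*(q + 1)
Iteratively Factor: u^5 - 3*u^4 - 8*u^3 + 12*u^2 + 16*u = (u + 1)*(u^4 - 4*u^3 - 4*u^2 + 16*u) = u*(u + 1)*(u^3 - 4*u^2 - 4*u + 16) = u*(u + 1)*(u + 2)*(u^2 - 6*u + 8) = u*(u - 2)*(u + 1)*(u + 2)*(u - 4)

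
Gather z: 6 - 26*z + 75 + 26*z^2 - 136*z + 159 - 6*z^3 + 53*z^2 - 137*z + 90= -6*z^3 + 79*z^2 - 299*z + 330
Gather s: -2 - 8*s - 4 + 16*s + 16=8*s + 10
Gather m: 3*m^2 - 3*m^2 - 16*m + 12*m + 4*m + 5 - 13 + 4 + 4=0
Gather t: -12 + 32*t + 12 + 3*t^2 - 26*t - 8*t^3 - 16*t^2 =-8*t^3 - 13*t^2 + 6*t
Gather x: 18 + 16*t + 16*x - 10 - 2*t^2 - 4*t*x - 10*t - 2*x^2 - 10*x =-2*t^2 + 6*t - 2*x^2 + x*(6 - 4*t) + 8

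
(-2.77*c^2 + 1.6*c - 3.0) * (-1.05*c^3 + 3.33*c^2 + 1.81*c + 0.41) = 2.9085*c^5 - 10.9041*c^4 + 3.4643*c^3 - 8.2297*c^2 - 4.774*c - 1.23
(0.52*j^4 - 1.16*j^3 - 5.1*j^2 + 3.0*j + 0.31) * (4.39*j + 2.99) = 2.2828*j^5 - 3.5376*j^4 - 25.8574*j^3 - 2.079*j^2 + 10.3309*j + 0.9269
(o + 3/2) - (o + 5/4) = 1/4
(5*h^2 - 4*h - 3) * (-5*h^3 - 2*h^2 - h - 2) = -25*h^5 + 10*h^4 + 18*h^3 + 11*h + 6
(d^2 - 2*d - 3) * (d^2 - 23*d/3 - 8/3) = d^4 - 29*d^3/3 + 29*d^2/3 + 85*d/3 + 8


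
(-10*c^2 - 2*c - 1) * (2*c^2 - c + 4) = -20*c^4 + 6*c^3 - 40*c^2 - 7*c - 4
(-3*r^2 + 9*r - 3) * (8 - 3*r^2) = 9*r^4 - 27*r^3 - 15*r^2 + 72*r - 24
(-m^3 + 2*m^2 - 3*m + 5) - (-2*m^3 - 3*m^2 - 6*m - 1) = m^3 + 5*m^2 + 3*m + 6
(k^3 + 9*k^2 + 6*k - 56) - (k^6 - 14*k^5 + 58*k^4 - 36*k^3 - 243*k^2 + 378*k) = -k^6 + 14*k^5 - 58*k^4 + 37*k^3 + 252*k^2 - 372*k - 56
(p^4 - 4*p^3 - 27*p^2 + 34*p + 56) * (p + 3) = p^5 - p^4 - 39*p^3 - 47*p^2 + 158*p + 168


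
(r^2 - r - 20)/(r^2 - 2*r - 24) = (r - 5)/(r - 6)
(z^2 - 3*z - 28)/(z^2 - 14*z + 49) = (z + 4)/(z - 7)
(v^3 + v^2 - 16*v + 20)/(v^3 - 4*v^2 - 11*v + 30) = (v^2 + 3*v - 10)/(v^2 - 2*v - 15)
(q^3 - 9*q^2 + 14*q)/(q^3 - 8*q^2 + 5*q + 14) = q/(q + 1)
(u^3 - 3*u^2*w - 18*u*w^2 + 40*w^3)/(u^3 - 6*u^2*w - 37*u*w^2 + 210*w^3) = (u^2 + 2*u*w - 8*w^2)/(u^2 - u*w - 42*w^2)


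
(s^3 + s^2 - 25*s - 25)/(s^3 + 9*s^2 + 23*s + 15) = (s - 5)/(s + 3)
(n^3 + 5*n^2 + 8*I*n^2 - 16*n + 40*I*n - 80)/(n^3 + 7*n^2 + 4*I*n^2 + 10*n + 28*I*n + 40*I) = (n + 4*I)/(n + 2)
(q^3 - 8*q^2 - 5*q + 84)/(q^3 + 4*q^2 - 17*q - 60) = (q - 7)/(q + 5)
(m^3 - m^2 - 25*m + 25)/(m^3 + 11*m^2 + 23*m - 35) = (m - 5)/(m + 7)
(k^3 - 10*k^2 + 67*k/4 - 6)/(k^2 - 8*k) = k - 2 + 3/(4*k)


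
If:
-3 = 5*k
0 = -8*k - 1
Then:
No Solution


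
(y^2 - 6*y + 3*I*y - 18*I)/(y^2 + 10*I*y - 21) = (y - 6)/(y + 7*I)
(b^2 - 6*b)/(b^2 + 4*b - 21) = b*(b - 6)/(b^2 + 4*b - 21)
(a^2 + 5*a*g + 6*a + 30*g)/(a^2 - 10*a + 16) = (a^2 + 5*a*g + 6*a + 30*g)/(a^2 - 10*a + 16)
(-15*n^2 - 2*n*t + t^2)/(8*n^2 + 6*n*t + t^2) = (-15*n^2 - 2*n*t + t^2)/(8*n^2 + 6*n*t + t^2)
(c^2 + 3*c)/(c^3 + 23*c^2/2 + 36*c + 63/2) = 2*c/(2*c^2 + 17*c + 21)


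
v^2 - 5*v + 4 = (v - 4)*(v - 1)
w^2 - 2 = (w - sqrt(2))*(w + sqrt(2))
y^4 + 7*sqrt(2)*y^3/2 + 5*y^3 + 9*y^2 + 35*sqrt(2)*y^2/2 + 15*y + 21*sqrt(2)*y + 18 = (y + 2)*(y + 3)*(y + sqrt(2)/2)*(y + 3*sqrt(2))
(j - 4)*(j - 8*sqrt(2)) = j^2 - 8*sqrt(2)*j - 4*j + 32*sqrt(2)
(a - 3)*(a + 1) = a^2 - 2*a - 3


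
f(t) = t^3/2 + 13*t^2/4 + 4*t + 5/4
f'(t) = 3*t^2/2 + 13*t/2 + 4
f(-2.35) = 3.31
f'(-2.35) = -2.99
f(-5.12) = -1.14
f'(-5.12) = 10.04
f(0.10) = 1.68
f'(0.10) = 4.66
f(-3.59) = 5.64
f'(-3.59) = -0.00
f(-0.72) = -0.13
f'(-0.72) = 0.10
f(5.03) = 167.23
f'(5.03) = 74.65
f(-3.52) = 5.63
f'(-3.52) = -0.29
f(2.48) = 38.79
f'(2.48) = 29.35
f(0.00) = 1.25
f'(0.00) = 4.00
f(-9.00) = -136.00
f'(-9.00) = 67.00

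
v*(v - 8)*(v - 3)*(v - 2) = v^4 - 13*v^3 + 46*v^2 - 48*v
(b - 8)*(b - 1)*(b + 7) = b^3 - 2*b^2 - 55*b + 56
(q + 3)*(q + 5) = q^2 + 8*q + 15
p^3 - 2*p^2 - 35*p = p*(p - 7)*(p + 5)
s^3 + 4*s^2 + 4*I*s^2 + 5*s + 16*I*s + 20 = (s + 4)*(s - I)*(s + 5*I)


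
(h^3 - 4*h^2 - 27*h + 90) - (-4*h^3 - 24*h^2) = 5*h^3 + 20*h^2 - 27*h + 90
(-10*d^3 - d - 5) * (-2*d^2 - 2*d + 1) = 20*d^5 + 20*d^4 - 8*d^3 + 12*d^2 + 9*d - 5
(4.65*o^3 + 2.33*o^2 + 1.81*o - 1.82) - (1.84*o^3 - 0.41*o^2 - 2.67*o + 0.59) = 2.81*o^3 + 2.74*o^2 + 4.48*o - 2.41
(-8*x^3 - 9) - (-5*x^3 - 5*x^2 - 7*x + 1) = -3*x^3 + 5*x^2 + 7*x - 10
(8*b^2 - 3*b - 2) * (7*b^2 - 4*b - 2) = 56*b^4 - 53*b^3 - 18*b^2 + 14*b + 4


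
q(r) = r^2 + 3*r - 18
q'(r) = 2*r + 3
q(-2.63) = -18.97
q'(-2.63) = -2.26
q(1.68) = -10.14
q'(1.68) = 6.36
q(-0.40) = -19.04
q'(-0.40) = 2.20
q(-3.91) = -14.44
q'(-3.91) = -4.82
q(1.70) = -10.01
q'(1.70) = 6.40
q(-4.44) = -11.61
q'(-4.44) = -5.88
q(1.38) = -11.96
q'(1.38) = 5.76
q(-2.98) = -18.06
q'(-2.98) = -2.96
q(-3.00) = -18.00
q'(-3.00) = -3.00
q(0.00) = -18.00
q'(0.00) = 3.00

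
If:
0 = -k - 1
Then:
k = -1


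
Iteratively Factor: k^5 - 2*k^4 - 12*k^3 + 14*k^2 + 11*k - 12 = (k + 3)*(k^4 - 5*k^3 + 3*k^2 + 5*k - 4) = (k + 1)*(k + 3)*(k^3 - 6*k^2 + 9*k - 4) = (k - 1)*(k + 1)*(k + 3)*(k^2 - 5*k + 4) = (k - 1)^2*(k + 1)*(k + 3)*(k - 4)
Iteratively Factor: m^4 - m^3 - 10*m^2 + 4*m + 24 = (m + 2)*(m^3 - 3*m^2 - 4*m + 12) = (m - 2)*(m + 2)*(m^2 - m - 6) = (m - 2)*(m + 2)^2*(m - 3)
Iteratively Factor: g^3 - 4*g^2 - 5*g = (g + 1)*(g^2 - 5*g) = g*(g + 1)*(g - 5)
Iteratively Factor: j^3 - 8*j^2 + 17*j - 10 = (j - 2)*(j^2 - 6*j + 5) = (j - 2)*(j - 1)*(j - 5)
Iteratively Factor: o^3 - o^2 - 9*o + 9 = (o + 3)*(o^2 - 4*o + 3) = (o - 3)*(o + 3)*(o - 1)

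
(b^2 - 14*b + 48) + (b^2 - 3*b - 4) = 2*b^2 - 17*b + 44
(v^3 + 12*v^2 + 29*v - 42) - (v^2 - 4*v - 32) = v^3 + 11*v^2 + 33*v - 10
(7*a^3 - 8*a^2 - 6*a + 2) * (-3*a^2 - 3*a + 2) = -21*a^5 + 3*a^4 + 56*a^3 - 4*a^2 - 18*a + 4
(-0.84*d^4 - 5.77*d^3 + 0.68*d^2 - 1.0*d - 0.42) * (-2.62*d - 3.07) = 2.2008*d^5 + 17.6962*d^4 + 15.9323*d^3 + 0.5324*d^2 + 4.1704*d + 1.2894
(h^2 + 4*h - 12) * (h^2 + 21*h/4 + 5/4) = h^4 + 37*h^3/4 + 41*h^2/4 - 58*h - 15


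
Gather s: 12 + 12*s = 12*s + 12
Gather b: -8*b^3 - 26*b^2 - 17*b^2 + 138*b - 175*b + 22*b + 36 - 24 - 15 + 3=-8*b^3 - 43*b^2 - 15*b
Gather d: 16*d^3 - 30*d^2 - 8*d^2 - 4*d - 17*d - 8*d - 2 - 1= 16*d^3 - 38*d^2 - 29*d - 3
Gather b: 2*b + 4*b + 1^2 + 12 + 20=6*b + 33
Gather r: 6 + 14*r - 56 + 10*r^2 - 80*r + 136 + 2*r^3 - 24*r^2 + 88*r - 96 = 2*r^3 - 14*r^2 + 22*r - 10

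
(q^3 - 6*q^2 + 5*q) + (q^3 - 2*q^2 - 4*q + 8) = 2*q^3 - 8*q^2 + q + 8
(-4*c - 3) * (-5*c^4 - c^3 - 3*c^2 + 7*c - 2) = 20*c^5 + 19*c^4 + 15*c^3 - 19*c^2 - 13*c + 6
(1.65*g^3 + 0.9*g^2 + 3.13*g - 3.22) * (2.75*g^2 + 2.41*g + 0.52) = 4.5375*g^5 + 6.4515*g^4 + 11.6345*g^3 - 0.8437*g^2 - 6.1326*g - 1.6744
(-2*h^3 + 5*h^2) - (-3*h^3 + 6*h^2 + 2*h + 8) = h^3 - h^2 - 2*h - 8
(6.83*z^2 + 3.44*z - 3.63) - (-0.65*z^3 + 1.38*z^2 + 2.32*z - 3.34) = 0.65*z^3 + 5.45*z^2 + 1.12*z - 0.29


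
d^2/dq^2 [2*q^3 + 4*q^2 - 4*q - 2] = 12*q + 8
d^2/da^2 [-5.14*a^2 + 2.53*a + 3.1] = -10.2800000000000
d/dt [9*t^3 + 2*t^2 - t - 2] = 27*t^2 + 4*t - 1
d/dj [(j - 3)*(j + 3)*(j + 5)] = 3*j^2 + 10*j - 9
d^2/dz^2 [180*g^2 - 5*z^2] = -10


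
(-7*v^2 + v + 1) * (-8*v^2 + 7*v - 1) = 56*v^4 - 57*v^3 + 6*v^2 + 6*v - 1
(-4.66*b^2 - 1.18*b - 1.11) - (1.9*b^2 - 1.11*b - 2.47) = -6.56*b^2 - 0.0699999999999998*b + 1.36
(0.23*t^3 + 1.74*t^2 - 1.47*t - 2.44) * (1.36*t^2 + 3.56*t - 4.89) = 0.3128*t^5 + 3.1852*t^4 + 3.0705*t^3 - 17.0602*t^2 - 1.4981*t + 11.9316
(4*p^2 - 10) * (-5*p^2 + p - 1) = -20*p^4 + 4*p^3 + 46*p^2 - 10*p + 10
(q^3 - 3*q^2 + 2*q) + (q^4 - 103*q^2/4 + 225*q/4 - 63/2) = q^4 + q^3 - 115*q^2/4 + 233*q/4 - 63/2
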